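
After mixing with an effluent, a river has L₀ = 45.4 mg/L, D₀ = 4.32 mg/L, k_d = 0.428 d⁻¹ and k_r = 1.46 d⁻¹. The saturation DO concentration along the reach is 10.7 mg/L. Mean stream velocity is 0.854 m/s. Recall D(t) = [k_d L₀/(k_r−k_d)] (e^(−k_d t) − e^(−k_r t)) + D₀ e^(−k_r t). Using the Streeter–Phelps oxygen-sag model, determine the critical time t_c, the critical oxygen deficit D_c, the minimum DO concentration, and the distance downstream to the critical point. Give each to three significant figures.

t_c ≈ 0.936 d; D_c ≈ 8.91 mg/L; min DO ≈ 1.79 mg/L; x_c ≈ 69.1 km

With k_r/k_d = 3.411 and 1 − D₀(k_r−k_d)/(k_d L₀) = 0.7706,
t_c = ln(3.411 × 0.7706) / (1.46 − 0.428) = ln(2.629) / 1.032 = 0.9664/1.032 = 0.9365 d.
L(t_c) = L₀ e^(−k_d t_c) = 45.4 × 0.6698 = 30.41 mg/L, and at the critical point k_r D_c = k_d L, so D_c = (0.428/1.46) × 30.41 = 8.914 mg/L.
Minimum DO = C_s − D_c = 10.7 − 8.914 = 1.786 mg/L.
x_c = v t_c = 0.854 m/s × 0.9365 d × 86400 s/d = 69100 m ≈ 69.1 km.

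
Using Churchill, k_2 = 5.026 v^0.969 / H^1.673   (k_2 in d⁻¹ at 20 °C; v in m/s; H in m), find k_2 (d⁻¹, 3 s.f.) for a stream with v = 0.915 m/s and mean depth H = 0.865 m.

k_2 ≈ 5.88 d⁻¹

k_2 = 5.026 × 0.915^0.969 / 0.865^1.673 = 5.026 × 0.9175 / 0.7846 = 5.878 d⁻¹.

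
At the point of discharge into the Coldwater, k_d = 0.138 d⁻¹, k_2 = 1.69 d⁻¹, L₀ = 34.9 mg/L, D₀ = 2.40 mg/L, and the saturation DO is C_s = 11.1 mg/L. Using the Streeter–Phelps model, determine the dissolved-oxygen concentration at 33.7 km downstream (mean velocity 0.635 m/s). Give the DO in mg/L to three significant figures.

Travel time t = x/v = 33.7 km / (0.635 m/s) = 33700 m / 0.635 m/s = 53070 s = 0.6142 d.
k_d L₀/(k_2−k_d) = 0.138×34.9/(1.69−0.138) = 4.816/1.552 = 3.103 mg/L.
e^(−k_d t) = e^(−0.138×0.6142) = 0.9187; e^(−k_2 t) = e^(−1.69×0.6142) = 0.3541.
D = 3.103 × (0.9187 − 0.3541) + 2.40 × 0.3541 = 1.752 + 0.8499 = 2.602 mg/L.
DO = C_s − D = 11.1 − 2.602 = 8.498 mg/L.

DO ≈ 8.50 mg/L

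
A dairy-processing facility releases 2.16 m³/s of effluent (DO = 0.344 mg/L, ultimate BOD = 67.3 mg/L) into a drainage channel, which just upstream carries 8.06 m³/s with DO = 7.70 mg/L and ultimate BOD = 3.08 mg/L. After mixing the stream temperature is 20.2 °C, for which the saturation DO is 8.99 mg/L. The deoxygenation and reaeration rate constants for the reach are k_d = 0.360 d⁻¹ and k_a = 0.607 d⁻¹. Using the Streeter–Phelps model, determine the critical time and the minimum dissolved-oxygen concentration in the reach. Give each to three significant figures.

Mixed DO = (8.06×7.70 + 2.16×0.344)/(8.06+2.16) = 62.81/10.22 = 6.145 mg/L.
Mixed L₀ = (8.06×3.08 + 2.16×67.3)/(10.22) = 170.2/10.22 = 16.65 mg/L.
Initial deficit D₀ = C_s − DO₀ = 8.99 − 6.145 = 2.845 mg/L.
t_c = (1/0.2470) ln[(0.607/0.360)(1 − 2.845×0.2470/(0.360×16.65))] = 4.049 × ln(1.488) = 1.610 d.
D_c = (0.360/0.607) × 16.65 × e^(−0.360×1.610) = 0.5931 × 16.65 × 0.5600 = 5.531 mg/L.
Minimum DO = 8.99 − 5.531 = 3.459 mg/L.

t_c ≈ 1.61 d; minimum DO ≈ 3.46 mg/L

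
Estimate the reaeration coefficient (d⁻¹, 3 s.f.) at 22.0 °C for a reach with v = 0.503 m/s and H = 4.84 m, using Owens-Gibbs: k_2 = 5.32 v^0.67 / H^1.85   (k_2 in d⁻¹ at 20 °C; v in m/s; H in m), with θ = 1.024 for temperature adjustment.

k_2(20) = 5.32 × 0.503^0.67 / 4.84^1.85 = 5.32 × 0.6310 / 18.49 = 0.1816 d⁻¹.
k_2(22.0) = 0.1816 × 1.024^(22.0−20) = 0.1816 × 1.049 = 0.1904 d⁻¹.

k_2 ≈ 0.190 d⁻¹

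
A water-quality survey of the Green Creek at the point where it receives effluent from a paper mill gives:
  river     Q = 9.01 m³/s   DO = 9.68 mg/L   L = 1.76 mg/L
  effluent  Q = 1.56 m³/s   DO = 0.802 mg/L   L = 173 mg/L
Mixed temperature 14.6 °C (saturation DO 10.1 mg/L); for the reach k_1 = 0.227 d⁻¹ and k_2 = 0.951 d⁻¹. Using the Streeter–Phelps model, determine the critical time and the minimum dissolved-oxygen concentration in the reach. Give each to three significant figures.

Mixed DO = (9.01×9.68 + 1.56×0.802)/(9.01+1.56) = 88.47/10.57 = 8.370 mg/L.
Mixed L₀ = (9.01×1.76 + 1.56×173)/(10.57) = 285.7/10.57 = 27.03 mg/L.
Initial deficit D₀ = C_s − DO₀ = 10.1 − 8.370 = 1.730 mg/L.
t_c = (1/0.7240) ln[(0.951/0.227)(1 − 1.730×0.7240/(0.227×27.03))] = 1.381 × ln(3.334) = 1.663 d.
D_c = (0.227/0.951) × 27.03 × e^(−0.227×1.663) = 0.2387 × 27.03 × 0.6855 = 4.423 mg/L.
Minimum DO = 10.1 − 4.423 = 5.677 mg/L.

t_c ≈ 1.66 d; minimum DO ≈ 5.68 mg/L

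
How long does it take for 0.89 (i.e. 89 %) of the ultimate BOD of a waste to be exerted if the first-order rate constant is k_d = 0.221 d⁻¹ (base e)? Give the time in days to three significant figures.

y/L₀ = 1 − e^(−k_d t) = 0.89 ⇒ e^(−k_d t) = 0.110
t = −ln(0.110) / 0.221 = 2.207 / 0.221 = 9.988 d.

t ≈ 9.99 d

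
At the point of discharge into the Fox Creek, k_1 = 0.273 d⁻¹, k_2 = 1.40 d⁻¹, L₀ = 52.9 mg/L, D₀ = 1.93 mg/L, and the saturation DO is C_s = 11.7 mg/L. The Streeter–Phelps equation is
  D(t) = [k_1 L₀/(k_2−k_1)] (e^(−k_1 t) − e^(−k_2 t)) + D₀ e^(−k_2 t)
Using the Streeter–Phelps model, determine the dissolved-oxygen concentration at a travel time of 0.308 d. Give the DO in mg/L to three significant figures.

k_1 L₀/(k_2−k_1) = 0.273×52.9/(1.40−0.273) = 14.44/1.127 = 12.81 mg/L.
e^(−k_1 t) = e^(−0.273×0.3080) = 0.9194; e^(−k_2 t) = e^(−1.40×0.3080) = 0.6497.
D = 12.81 × (0.9194 − 0.6497) + 1.93 × 0.6497 = 3.455 + 1.254 = 4.709 mg/L.
DO = C_s − D = 11.7 − 4.709 = 6.991 mg/L.

DO ≈ 6.99 mg/L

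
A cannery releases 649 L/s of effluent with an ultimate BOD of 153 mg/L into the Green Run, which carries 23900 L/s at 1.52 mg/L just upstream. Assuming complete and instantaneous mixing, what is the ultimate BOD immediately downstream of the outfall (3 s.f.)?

5.52 mg/L

Flow-weighted mixing: C = (Q_r C_r + Q_w C_w)/(Q_r + Q_w)
= (23900×1.52 + 649×153)/(23900 + 649) = 135600/24550 = 5.525 mg/L.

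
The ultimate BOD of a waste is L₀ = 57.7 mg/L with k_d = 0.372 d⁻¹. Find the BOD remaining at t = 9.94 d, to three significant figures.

L ≈ 1.43 mg/L

L_t = L₀ e^(−k_d t) = 57.7 × e^(−0.372×9.94) = 57.7 × 0.02478 = 1.430 mg/L.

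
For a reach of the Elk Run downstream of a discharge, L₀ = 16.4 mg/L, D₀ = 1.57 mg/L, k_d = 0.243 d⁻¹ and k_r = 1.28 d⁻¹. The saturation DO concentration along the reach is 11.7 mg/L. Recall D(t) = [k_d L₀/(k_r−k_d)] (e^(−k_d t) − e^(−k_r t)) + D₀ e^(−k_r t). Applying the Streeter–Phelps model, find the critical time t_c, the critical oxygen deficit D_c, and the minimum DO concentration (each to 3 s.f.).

t_c = [1/(k_r−k_d)] ln[(k_r/k_d)(1 − D₀(k_r−k_d)/(k_d L₀))]
= [1/(1.28−0.243)] ln[(1.28/0.243)(1 − 1.57×1.037/(0.243×16.4))]
= (1/1.037) ln[5.267 × 0.5915] = 0.9643 × ln(3.116) = 0.9643 × 1.136 = 1.096 d.
D_c = (k_d/k_r) L₀ e^(−k_d t_c) = (0.243/1.28) × 16.4 × e^(−0.243×1.096) = 0.1898 × 16.4 × 0.7662 = 2.386 mg/L.
Minimum DO = C_s − D_c = 11.7 − 2.386 = 9.314 mg/L.

t_c ≈ 1.10 d; D_c ≈ 2.39 mg/L; min DO ≈ 9.31 mg/L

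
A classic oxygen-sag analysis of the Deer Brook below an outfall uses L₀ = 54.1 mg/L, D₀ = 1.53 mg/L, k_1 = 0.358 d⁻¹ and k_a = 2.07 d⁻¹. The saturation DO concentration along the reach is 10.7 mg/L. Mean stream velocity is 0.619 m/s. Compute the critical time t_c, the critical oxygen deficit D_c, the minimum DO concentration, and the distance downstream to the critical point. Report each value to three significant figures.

t_c ≈ 0.940 d; D_c ≈ 6.68 mg/L; min DO ≈ 4.02 mg/L; x_c ≈ 50.3 km

t_c = [1/(k_a−k_1)] ln[(k_a/k_1)(1 − D₀(k_a−k_1)/(k_1 L₀))]
= [1/(2.07−0.358)] ln[(2.07/0.358)(1 − 1.53×1.712/(0.358×54.1))]
= (1/1.712) ln[5.782 × 0.8648] = 0.5841 × ln(5.000) = 0.5841 × 1.609 = 0.9401 d.
D_c = (k_1/k_a) L₀ e^(−k_1 t_c) = (0.358/2.07) × 54.1 × e^(−0.358×0.9401) = 0.1729 × 54.1 × 0.7142 = 6.683 mg/L.
Minimum DO = C_s − D_c = 10.7 − 6.683 = 4.017 mg/L.
x_c = v t_c = 0.619 m/s × 0.9401 d × 86400 s/d = 50280 m ≈ 50.3 km.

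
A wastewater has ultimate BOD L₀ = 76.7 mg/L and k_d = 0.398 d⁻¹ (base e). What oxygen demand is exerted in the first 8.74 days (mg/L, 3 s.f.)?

y ≈ 74.3 mg/L

y_t = L₀(1 − e^(−k_d t)) = 76.7 × (1 − e^(−0.398×8.74))
= 76.7 × (1 − 0.03085) = 76.7 × 0.9691 = 74.33 mg/L.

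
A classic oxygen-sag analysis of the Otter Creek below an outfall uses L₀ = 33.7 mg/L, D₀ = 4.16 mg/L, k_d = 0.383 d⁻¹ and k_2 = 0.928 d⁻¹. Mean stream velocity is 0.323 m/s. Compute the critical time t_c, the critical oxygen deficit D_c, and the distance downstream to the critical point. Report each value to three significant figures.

At the critical point dD/dt = 0, so k_d L₀ e^(−k_d t) = k_2 D. Substituting D(t) from the Streeter–Phelps equation and solving for t gives
t_c = ln[(k_2/k_d)(1 − D₀(k_2−k_d)/(k_d L₀))] / (k_2−k_d).
Here k_2−k_d = 0.5450 d⁻¹ and 1 − D₀(k_2−k_d)/(k_d L₀) = 1 − 4.16×0.5450/(0.383×33.7) = 0.8243, so
t_c = ln(2.423 × 0.8243) / 0.5450 = 0.6918 / 0.5450 = 1.269 d.
D_c = (k_d/k_2) L₀ e^(−k_d t_c) = (0.383/0.928) × 33.7 × e^(−0.383×1.269) = 0.4127 × 33.7 × 0.6150 = 8.553 mg/L.
x_c = v t_c = 0.323 m/s × 1.269 d × 86400 s/d = 35430 m ≈ 35.4 km.

t_c ≈ 1.27 d; D_c ≈ 8.55 mg/L; x_c ≈ 35.4 km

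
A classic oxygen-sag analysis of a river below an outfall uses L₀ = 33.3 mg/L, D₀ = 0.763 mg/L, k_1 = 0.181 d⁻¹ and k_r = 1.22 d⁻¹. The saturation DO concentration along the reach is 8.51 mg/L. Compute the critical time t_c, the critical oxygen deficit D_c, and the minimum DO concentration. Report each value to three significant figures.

At the critical point dD/dt = 0, so k_1 L₀ e^(−k_1 t) = k_r D. Substituting D(t) from the Streeter–Phelps equation and solving for t gives
t_c = ln[(k_r/k_1)(1 − D₀(k_r−k_1)/(k_1 L₀))] / (k_r−k_1).
Here k_r−k_1 = 1.039 d⁻¹ and 1 − D₀(k_r−k_1)/(k_1 L₀) = 1 − 0.763×1.039/(0.181×33.3) = 0.8685, so
t_c = ln(6.740 × 0.8685) / 1.039 = 1.767 / 1.039 = 1.701 d.
L(t_c) = L₀ e^(−k_1 t_c) = 33.3 × 0.7350 = 24.48 mg/L, and at the critical point k_r D_c = k_1 L, so D_c = (0.181/1.22) × 24.48 = 3.631 mg/L.
Minimum DO = C_s − D_c = 8.51 − 3.631 = 4.879 mg/L.

t_c ≈ 1.70 d; D_c ≈ 3.63 mg/L; min DO ≈ 4.88 mg/L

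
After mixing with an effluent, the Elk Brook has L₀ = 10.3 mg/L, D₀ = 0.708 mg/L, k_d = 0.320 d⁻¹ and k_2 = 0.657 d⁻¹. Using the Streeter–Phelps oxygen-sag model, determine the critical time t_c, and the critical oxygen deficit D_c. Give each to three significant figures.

t_c ≈ 1.91 d; D_c ≈ 2.72 mg/L

t_c = [1/(k_2−k_d)] ln[(k_2/k_d)(1 − D₀(k_2−k_d)/(k_d L₀))]
= [1/(0.657−0.320)] ln[(0.657/0.320)(1 − 0.708×0.3370/(0.320×10.3))]
= (1/0.3370) ln[2.053 × 0.9276] = 2.967 × ln(1.905) = 2.967 × 0.6442 = 1.912 d.
L(t_c) = L₀ e^(−k_d t_c) = 10.3 × 0.5424 = 5.587 mg/L, and at the critical point k_2 D_c = k_d L, so D_c = (0.320/0.657) × 5.587 = 2.721 mg/L.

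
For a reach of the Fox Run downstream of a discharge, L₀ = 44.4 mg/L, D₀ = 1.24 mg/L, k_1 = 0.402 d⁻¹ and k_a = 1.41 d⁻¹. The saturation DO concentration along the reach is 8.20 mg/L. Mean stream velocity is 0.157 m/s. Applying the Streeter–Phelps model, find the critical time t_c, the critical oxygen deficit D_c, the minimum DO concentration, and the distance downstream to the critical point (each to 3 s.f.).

t_c ≈ 1.17 d; D_c ≈ 7.90 mg/L; min DO ≈ 0.300 mg/L; x_c ≈ 15.9 km

At the critical point dD/dt = 0, so k_1 L₀ e^(−k_1 t) = k_a D. Substituting D(t) from the Streeter–Phelps equation and solving for t gives
t_c = ln[(k_a/k_1)(1 − D₀(k_a−k_1)/(k_1 L₀))] / (k_a−k_1).
Here k_a−k_1 = 1.008 d⁻¹ and 1 − D₀(k_a−k_1)/(k_1 L₀) = 1 − 1.24×1.008/(0.402×44.4) = 0.9300, so
t_c = ln(3.507 × 0.9300) / 1.008 = 1.182 / 1.008 = 1.173 d.
D_c = (k_1/k_a) L₀ e^(−k_1 t_c) = (0.402/1.41) × 44.4 × e^(−0.402×1.173) = 0.2851 × 44.4 × 0.6241 = 7.900 mg/L.
Minimum DO = C_s − D_c = 8.20 − 7.900 = 0.3002 mg/L.
x_c = v t_c = 0.157 m/s × 1.173 d × 86400 s/d = 15910 m ≈ 15.9 km.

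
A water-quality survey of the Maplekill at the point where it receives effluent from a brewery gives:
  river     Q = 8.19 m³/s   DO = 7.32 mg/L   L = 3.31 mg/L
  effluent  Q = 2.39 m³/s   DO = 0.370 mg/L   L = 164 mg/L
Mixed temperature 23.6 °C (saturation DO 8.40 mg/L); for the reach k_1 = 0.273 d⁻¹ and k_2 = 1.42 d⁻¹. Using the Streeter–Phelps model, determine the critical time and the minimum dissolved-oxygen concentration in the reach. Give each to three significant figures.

Mixed DO = (8.19×7.32 + 2.39×0.370)/(8.19+2.39) = 60.84/10.58 = 5.750 mg/L.
Mixed L₀ = (8.19×3.31 + 2.39×164)/(10.58) = 419.1/10.58 = 39.61 mg/L.
Initial deficit D₀ = C_s − DO₀ = 8.40 − 5.750 = 2.650 mg/L.
t_c = (1/1.147) ln[(1.42/0.273)(1 − 2.650×1.147/(0.273×39.61))] = 0.8718 × ln(3.739) = 1.150 d.
D_c = (0.273/1.42) × 39.61 × e^(−0.273×1.150) = 0.1923 × 39.61 × 0.7306 = 5.563 mg/L.
Minimum DO = 8.40 − 5.563 = 2.837 mg/L.

t_c ≈ 1.15 d; minimum DO ≈ 2.84 mg/L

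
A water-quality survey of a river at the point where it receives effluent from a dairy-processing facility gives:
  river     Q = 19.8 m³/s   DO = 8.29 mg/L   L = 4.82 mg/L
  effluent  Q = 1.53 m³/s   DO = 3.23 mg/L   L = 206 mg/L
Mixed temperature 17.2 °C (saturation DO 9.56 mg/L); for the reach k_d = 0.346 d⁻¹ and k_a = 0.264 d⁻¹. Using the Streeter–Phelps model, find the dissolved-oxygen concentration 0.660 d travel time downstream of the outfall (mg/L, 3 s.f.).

Mixed DO = (19.8×8.29 + 1.53×3.23)/(19.8+1.53) = 169.1/21.33 = 7.927 mg/L.
Mixed L₀ = (19.8×4.82 + 1.53×206)/(21.33) = 410.6/21.33 = 19.25 mg/L.
Initial deficit D₀ = C_s − DO₀ = 9.56 − 7.927 = 1.633 mg/L.
D(0.660) = [0.346×19.25/(0.264−0.346)](e^(−0.346×0.660) − e^(−0.264×0.660)) + 1.633 e^(−0.264×0.660)
= -81.23 × (0.7958 − 0.8401) + 1.633 × 0.8401 = 4.967 mg/L.
DO = 9.56 − 4.967 = 4.593 mg/L.

DO ≈ 4.59 mg/L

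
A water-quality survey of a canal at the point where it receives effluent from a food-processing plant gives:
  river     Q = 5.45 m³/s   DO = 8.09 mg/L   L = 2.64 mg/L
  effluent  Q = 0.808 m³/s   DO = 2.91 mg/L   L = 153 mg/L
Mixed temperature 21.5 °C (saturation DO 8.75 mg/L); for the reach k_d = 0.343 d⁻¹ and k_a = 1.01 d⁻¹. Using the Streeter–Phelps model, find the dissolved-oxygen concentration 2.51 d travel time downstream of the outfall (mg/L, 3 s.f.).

DO ≈ 4.75 mg/L

Mixed DO = (5.45×8.09 + 0.808×2.91)/(5.45+0.808) = 46.44/6.258 = 7.421 mg/L.
Mixed L₀ = (5.45×2.64 + 0.808×153)/(6.258) = 138.0/6.258 = 22.05 mg/L.
Initial deficit D₀ = C_s − DO₀ = 8.75 − 7.421 = 1.329 mg/L.
D(2.51) = [0.343×22.05/(1.01−0.343)](e^(−0.343×2.51) − e^(−1.01×2.51)) + 1.329 e^(−1.01×2.51)
= 11.34 × (0.4228 − 0.07925) + 1.329 × 0.07925 = 4.001 mg/L.
DO = 8.75 − 4.001 = 4.749 mg/L.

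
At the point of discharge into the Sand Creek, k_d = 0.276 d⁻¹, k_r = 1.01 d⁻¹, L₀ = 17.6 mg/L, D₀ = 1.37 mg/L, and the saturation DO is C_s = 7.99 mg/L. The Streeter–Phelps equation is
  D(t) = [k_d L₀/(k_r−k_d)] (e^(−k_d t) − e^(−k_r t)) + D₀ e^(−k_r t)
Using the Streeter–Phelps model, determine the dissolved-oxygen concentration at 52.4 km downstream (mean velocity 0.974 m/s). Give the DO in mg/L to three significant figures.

DO ≈ 5.22 mg/L

Travel time t = x/v = 52.4 km / (0.974 m/s) = 52400 m / 0.974 m/s = 53800 s = 0.6227 d.
k_d L₀/(k_r−k_d) = 0.276×17.6/(1.01−0.276) = 4.858/0.7340 = 6.618 mg/L.
e^(−k_d t) = e^(−0.276×0.6227) = 0.8421; e^(−k_r t) = e^(−1.01×0.6227) = 0.5332.
D = 6.618 × (0.8421 − 0.5332) + 1.37 × 0.5332 = 2.044 + 0.7305 = 2.775 mg/L.
DO = C_s − D = 7.99 − 2.775 = 5.215 mg/L.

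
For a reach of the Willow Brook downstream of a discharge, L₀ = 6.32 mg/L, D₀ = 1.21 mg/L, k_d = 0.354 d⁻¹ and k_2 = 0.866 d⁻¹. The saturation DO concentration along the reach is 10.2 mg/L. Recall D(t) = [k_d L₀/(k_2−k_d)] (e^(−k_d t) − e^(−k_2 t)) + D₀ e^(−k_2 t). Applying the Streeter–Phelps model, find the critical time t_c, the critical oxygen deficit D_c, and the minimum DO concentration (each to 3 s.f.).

With k_2/k_d = 2.446 and 1 − D₀(k_2−k_d)/(k_d L₀) = 0.7231,
t_c = ln(2.446 × 0.7231) / (0.866 − 0.354) = ln(1.769) / 0.5120 = 0.5704/0.5120 = 1.114 d.
L(t_c) = L₀ e^(−k_d t_c) = 6.32 × 0.6741 = 4.260 mg/L, and at the critical point k_2 D_c = k_d L, so D_c = (0.354/0.866) × 4.260 = 1.742 mg/L.
Minimum DO = C_s − D_c = 10.2 − 1.742 = 8.458 mg/L.

t_c ≈ 1.11 d; D_c ≈ 1.74 mg/L; min DO ≈ 8.46 mg/L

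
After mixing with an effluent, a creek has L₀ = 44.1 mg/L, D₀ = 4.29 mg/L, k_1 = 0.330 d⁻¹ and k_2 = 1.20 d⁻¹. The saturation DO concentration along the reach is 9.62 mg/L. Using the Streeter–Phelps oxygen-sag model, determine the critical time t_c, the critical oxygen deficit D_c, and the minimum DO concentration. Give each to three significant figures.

t_c ≈ 1.14 d; D_c ≈ 8.32 mg/L; min DO ≈ 1.30 mg/L

t_c = [1/(k_2−k_1)] ln[(k_2/k_1)(1 − D₀(k_2−k_1)/(k_1 L₀))]
= [1/(1.20−0.330)] ln[(1.20/0.330)(1 − 4.29×0.8700/(0.330×44.1))]
= (1/0.8700) ln[3.636 × 0.7435] = 1.149 × ln(2.704) = 1.149 × 0.9946 = 1.143 d.
D_c = (k_1/k_2) L₀ e^(−k_1 t_c) = (0.330/1.20) × 44.1 × e^(−0.330×1.143) = 0.2750 × 44.1 × 0.6857 = 8.316 mg/L.
Minimum DO = C_s − D_c = 9.62 − 8.316 = 1.304 mg/L.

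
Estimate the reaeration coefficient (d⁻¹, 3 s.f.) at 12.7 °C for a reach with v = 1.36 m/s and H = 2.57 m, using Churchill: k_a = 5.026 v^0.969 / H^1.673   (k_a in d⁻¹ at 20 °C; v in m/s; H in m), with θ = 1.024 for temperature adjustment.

k_a(20) = 5.026 × 1.36^0.969 / 2.57^1.673 = 5.026 × 1.347 / 4.851 = 1.396 d⁻¹.
k_a(12.7) = 1.396 × 1.024^(12.7−20) = 1.396 × 0.8410 = 1.174 d⁻¹.

k_a ≈ 1.17 d⁻¹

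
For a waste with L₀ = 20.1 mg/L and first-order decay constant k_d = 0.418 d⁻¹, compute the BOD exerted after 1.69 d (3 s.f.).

y_t = L₀(1 − e^(−k_d t)) = 20.1 × (1 − e^(−0.418×1.69))
= 20.1 × (1 − 0.4934) = 20.1 × 0.5066 = 10.18 mg/L.

y ≈ 10.2 mg/L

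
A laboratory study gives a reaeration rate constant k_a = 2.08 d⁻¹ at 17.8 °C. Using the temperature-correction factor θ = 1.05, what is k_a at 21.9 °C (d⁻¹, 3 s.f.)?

k_a ≈ 2.54 d⁻¹

k_a(T₂) = k_a(T₁) · θ^(T₂−T₁) = 2.08 × 1.05^(21.9−17.8)
= 2.08 × 1.05^4.10 = 2.08 × 1.221 = 2.541 d⁻¹.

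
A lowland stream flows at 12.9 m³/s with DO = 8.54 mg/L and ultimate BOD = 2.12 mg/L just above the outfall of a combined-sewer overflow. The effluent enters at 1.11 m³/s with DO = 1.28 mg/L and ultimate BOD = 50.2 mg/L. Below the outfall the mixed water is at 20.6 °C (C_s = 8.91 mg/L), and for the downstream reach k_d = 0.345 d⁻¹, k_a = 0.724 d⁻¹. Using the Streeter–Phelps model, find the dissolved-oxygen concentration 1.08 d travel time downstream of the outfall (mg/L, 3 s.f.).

Mixed DO = (12.9×8.54 + 1.11×1.28)/(12.9+1.11) = 111.6/14.01 = 7.965 mg/L.
Mixed L₀ = (12.9×2.12 + 1.11×50.2)/(14.01) = 83.07/14.01 = 5.929 mg/L.
Initial deficit D₀ = C_s − DO₀ = 8.91 − 7.965 = 0.9452 mg/L.
D(1.08) = [0.345×5.929/(0.724−0.345)](e^(−0.345×1.08) − e^(−0.724×1.08)) + 0.9452 e^(−0.724×1.08)
= 5.397 × (0.6889 − 0.4575) + 0.9452 × 0.4575 = 1.681 mg/L.
DO = 8.91 − 1.681 = 7.229 mg/L.

DO ≈ 7.23 mg/L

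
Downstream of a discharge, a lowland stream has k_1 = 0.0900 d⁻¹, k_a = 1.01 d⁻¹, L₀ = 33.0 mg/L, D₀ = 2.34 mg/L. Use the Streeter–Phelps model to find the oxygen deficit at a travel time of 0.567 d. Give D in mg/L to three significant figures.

D ≈ 2.57 mg/L

k_1 L₀/(k_a−k_1) = 0.0900×33.0/(1.01−0.0900) = 2.970/0.9200 = 3.228 mg/L.
e^(−k_1 t) = e^(−0.0900×0.5670) = 0.9503; e^(−k_a t) = e^(−1.01×0.5670) = 0.5640.
D = 3.228 × (0.9503 − 0.5640) + 2.34 × 0.5640 = 1.247 + 1.320 = 2.567 mg/L.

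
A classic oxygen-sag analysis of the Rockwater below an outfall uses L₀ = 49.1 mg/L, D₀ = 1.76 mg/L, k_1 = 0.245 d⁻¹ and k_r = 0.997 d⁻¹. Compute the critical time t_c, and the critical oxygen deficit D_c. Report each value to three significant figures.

With k_r/k_1 = 4.069 and 1 − D₀(k_r−k_1)/(k_1 L₀) = 0.8900,
t_c = ln(4.069 × 0.8900) / (0.997 − 0.245) = ln(3.622) / 0.7520 = 1.287/0.7520 = 1.711 d.
D_c = (k_1/k_r) L₀ e^(−k_1 t_c) = (0.245/0.997) × 49.1 × e^(−0.245×1.711) = 0.2457 × 49.1 × 0.6575 = 7.933 mg/L.

t_c ≈ 1.71 d; D_c ≈ 7.93 mg/L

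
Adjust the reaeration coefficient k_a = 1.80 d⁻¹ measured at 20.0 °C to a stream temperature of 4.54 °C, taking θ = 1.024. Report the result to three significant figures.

k_a(T₂) = k_a(T₁) · θ^(T₂−T₁) = 1.80 × 1.024^(4.54−20.0)
= 1.80 × 1.024^-15.5 = 1.80 × 0.6930 = 1.247 d⁻¹.

k_a ≈ 1.25 d⁻¹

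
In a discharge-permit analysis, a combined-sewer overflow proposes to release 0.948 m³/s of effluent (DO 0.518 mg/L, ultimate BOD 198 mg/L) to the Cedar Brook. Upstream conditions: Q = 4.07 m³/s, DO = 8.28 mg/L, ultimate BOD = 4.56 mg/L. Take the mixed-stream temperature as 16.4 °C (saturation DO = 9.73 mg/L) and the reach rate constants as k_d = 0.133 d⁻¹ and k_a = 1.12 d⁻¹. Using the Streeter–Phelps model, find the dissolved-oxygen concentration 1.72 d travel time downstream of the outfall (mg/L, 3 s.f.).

DO ≈ 5.71 mg/L

Mixed DO = (4.07×8.28 + 0.948×0.518)/(4.07+0.948) = 34.19/5.018 = 6.814 mg/L.
Mixed L₀ = (4.07×4.56 + 0.948×198)/(5.018) = 206.3/5.018 = 41.10 mg/L.
Initial deficit D₀ = C_s − DO₀ = 9.73 − 6.814 = 2.916 mg/L.
D(1.72) = [0.133×41.10/(1.12−0.133)](e^(−0.133×1.72) − e^(−1.12×1.72)) + 2.916 e^(−1.12×1.72)
= 5.539 × (0.7955 − 0.1457) + 2.916 × 0.1457 = 4.024 mg/L.
DO = 9.73 − 4.024 = 5.706 mg/L.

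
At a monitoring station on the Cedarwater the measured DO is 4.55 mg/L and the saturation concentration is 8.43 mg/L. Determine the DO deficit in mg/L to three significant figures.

D = C_s − C = 8.43 − 4.55 = 3.88 mg/L.

D ≈ 3.88 mg/L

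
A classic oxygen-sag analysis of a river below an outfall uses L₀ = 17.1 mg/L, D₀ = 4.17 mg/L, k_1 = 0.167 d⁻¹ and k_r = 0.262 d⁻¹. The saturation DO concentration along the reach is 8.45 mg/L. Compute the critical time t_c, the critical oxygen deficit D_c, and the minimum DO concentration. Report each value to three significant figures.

t_c ≈ 3.17 d; D_c ≈ 6.42 mg/L; min DO ≈ 2.03 mg/L

With k_r/k_1 = 1.569 and 1 − D₀(k_r−k_1)/(k_1 L₀) = 0.8613,
t_c = ln(1.569 × 0.8613) / (0.262 − 0.167) = ln(1.351) / 0.09500 = 0.3010/0.09500 = 3.169 d.
D_c = (k_1/k_r) L₀ e^(−k_1 t_c) = (0.167/0.262) × 17.1 × e^(−0.167×3.169) = 0.6374 × 17.1 × 0.5891 = 6.421 mg/L.
Minimum DO = C_s − D_c = 8.45 − 6.421 = 2.029 mg/L.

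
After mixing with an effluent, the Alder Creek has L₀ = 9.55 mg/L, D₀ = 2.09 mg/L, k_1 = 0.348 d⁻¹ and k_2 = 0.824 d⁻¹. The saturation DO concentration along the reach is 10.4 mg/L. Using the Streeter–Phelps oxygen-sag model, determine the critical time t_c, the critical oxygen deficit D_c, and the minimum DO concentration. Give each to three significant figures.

t_c ≈ 1.06 d; D_c ≈ 2.79 mg/L; min DO ≈ 7.61 mg/L

With k_2/k_1 = 2.368 and 1 − D₀(k_2−k_1)/(k_1 L₀) = 0.7007,
t_c = ln(2.368 × 0.7007) / (0.824 − 0.348) = ln(1.659) / 0.4760 = 0.5062/0.4760 = 1.064 d.
L(t_c) = L₀ e^(−k_1 t_c) = 9.55 × 0.6907 = 6.596 mg/L, and at the critical point k_2 D_c = k_1 L, so D_c = (0.348/0.824) × 6.596 = 2.786 mg/L.
Minimum DO = C_s − D_c = 10.4 − 2.786 = 7.614 mg/L.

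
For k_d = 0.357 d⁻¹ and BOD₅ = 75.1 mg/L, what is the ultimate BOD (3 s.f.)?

L₀ ≈ 90.2 mg/L

BOD₅ = L₀(1 − e^(−5k_d)) ⇒ L₀ = BOD₅ / (1 − e^(−5×0.357))
= 75.1 / (1 − 0.1678) = 75.1 / 0.8322 = 90.24 mg/L.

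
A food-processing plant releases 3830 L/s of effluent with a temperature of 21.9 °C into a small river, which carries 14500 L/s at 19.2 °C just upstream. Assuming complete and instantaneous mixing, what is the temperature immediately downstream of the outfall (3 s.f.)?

19.8 °C

Flow-weighted mixing: C = (Q_r C_r + Q_w C_w)/(Q_r + Q_w)
= (14500×19.2 + 3830×21.9)/(14500 + 3830) = 362300/18330 = 19.76 °C.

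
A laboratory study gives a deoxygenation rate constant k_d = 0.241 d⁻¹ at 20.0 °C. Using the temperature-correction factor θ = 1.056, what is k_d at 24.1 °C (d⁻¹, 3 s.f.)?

k_d(T₂) = k_d(T₁) · θ^(T₂−T₁) = 0.241 × 1.056^(24.1−20.0)
= 0.241 × 1.056^4.10 = 0.241 × 1.250 = 0.3013 d⁻¹.

k_d ≈ 0.301 d⁻¹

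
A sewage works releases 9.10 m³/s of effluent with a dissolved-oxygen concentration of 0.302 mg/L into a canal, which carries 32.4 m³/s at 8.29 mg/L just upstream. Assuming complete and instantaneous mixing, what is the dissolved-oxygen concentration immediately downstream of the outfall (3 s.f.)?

Flow-weighted mixing: C = (Q_r C_r + Q_w C_w)/(Q_r + Q_w)
= (32.4×8.29 + 9.10×0.302)/(32.4 + 9.10) = 271.3/41.50 = 6.538 mg/L.

6.54 mg/L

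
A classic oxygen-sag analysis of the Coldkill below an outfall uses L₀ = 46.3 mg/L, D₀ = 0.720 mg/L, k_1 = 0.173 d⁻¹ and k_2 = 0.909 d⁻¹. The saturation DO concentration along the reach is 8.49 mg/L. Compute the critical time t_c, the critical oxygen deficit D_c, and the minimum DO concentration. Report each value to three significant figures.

t_c = [1/(k_2−k_1)] ln[(k_2/k_1)(1 − D₀(k_2−k_1)/(k_1 L₀))]
= [1/(0.909−0.173)] ln[(0.909/0.173)(1 − 0.720×0.7360/(0.173×46.3))]
= (1/0.7360) ln[5.254 × 0.9338] = 1.359 × ln(4.907) = 1.359 × 1.591 = 2.161 d.
L(t_c) = L₀ e^(−k_1 t_c) = 46.3 × 0.6881 = 31.86 mg/L, and at the critical point k_2 D_c = k_1 L, so D_c = (0.173/0.909) × 31.86 = 6.063 mg/L.
Minimum DO = C_s − D_c = 8.49 − 6.063 = 2.427 mg/L.

t_c ≈ 2.16 d; D_c ≈ 6.06 mg/L; min DO ≈ 2.43 mg/L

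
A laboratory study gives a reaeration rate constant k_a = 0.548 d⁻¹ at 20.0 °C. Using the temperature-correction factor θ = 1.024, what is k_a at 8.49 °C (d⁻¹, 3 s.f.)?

k_a ≈ 0.417 d⁻¹

k_a(T₂) = k_a(T₁) · θ^(T₂−T₁) = 0.548 × 1.024^(8.49−20.0)
= 0.548 × 1.024^-11.5 = 0.548 × 0.7611 = 0.4171 d⁻¹.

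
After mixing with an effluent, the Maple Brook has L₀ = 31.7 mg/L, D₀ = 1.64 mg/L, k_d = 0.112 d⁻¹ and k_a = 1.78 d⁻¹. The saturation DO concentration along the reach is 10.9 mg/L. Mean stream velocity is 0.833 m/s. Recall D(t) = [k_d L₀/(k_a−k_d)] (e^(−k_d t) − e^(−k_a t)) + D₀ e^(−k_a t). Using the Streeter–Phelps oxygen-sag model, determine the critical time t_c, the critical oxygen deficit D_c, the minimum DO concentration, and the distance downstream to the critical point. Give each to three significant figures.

t_c ≈ 0.776 d; D_c ≈ 1.83 mg/L; min DO ≈ 9.07 mg/L; x_c ≈ 55.8 km

With k_a/k_d = 15.89 and 1 − D₀(k_a−k_d)/(k_d L₀) = 0.2295,
t_c = ln(15.89 × 0.2295) / (1.78 − 0.112) = ln(3.648) / 1.668 = 1.294/1.668 = 0.7758 d.
L(t_c) = L₀ e^(−k_d t_c) = 31.7 × 0.9168 = 29.06 mg/L, and at the critical point k_a D_c = k_d L, so D_c = (0.112/1.78) × 29.06 = 1.829 mg/L.
Minimum DO = C_s − D_c = 10.9 − 1.829 = 9.071 mg/L.
x_c = v t_c = 0.833 m/s × 0.7758 d × 86400 s/d = 55840 m ≈ 55.8 km.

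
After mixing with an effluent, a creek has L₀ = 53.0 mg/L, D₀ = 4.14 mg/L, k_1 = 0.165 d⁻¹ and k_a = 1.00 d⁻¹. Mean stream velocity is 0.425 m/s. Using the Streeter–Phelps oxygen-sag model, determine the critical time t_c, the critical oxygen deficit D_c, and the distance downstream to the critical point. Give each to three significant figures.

t_c ≈ 1.56 d; D_c ≈ 6.77 mg/L; x_c ≈ 57.1 km

With k_a/k_1 = 6.061 and 1 − D₀(k_a−k_1)/(k_1 L₀) = 0.6047,
t_c = ln(6.061 × 0.6047) / (1.00 − 0.165) = ln(3.665) / 0.8350 = 1.299/0.8350 = 1.555 d.
D_c = (k_1/k_a) L₀ e^(−k_1 t_c) = (0.165/1.00) × 53.0 × e^(−0.165×1.555) = 0.1650 × 53.0 × 0.7736 = 6.765 mg/L.
x_c = v t_c = 0.425 m/s × 1.555 d × 86400 s/d = 57120 m ≈ 57.1 km.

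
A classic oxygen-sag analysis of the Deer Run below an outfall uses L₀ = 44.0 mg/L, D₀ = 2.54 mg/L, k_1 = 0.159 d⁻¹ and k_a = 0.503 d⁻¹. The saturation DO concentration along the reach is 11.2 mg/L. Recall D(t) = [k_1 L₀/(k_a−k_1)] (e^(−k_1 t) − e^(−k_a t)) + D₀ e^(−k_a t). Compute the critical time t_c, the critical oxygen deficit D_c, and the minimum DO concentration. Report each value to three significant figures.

t_c = [1/(k_a−k_1)] ln[(k_a/k_1)(1 − D₀(k_a−k_1)/(k_1 L₀))]
= [1/(0.503−0.159)] ln[(0.503/0.159)(1 − 2.54×0.3440/(0.159×44.0))]
= (1/0.3440) ln[3.164 × 0.8751] = 2.907 × ln(2.768) = 2.907 × 1.018 = 2.960 d.
D_c = (k_1/k_a) L₀ e^(−k_1 t_c) = (0.159/0.503) × 44.0 × e^(−0.159×2.960) = 0.3161 × 44.0 × 0.6246 = 8.687 mg/L.
Minimum DO = C_s − D_c = 11.2 − 8.687 = 2.513 mg/L.

t_c ≈ 2.96 d; D_c ≈ 8.69 mg/L; min DO ≈ 2.51 mg/L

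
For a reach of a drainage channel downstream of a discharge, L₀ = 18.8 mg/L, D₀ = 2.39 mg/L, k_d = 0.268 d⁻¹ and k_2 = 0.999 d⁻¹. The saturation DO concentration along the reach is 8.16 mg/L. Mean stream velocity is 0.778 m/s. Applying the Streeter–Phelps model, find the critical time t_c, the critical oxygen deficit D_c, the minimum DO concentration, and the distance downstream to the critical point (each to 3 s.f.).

t_c = [1/(k_2−k_d)] ln[(k_2/k_d)(1 − D₀(k_2−k_d)/(k_d L₀))]
= [1/(0.999−0.268)] ln[(0.999/0.268)(1 − 2.39×0.7310/(0.268×18.8))]
= (1/0.7310) ln[3.728 × 0.6532] = 1.368 × ln(2.435) = 1.368 × 0.8900 = 1.217 d.
L(t_c) = L₀ e^(−k_d t_c) = 18.8 × 0.7216 = 13.57 mg/L, and at the critical point k_2 D_c = k_d L, so D_c = (0.268/0.999) × 13.57 = 3.639 mg/L.
Minimum DO = C_s − D_c = 8.16 − 3.639 = 4.521 mg/L.
x_c = v t_c = 0.778 m/s × 1.217 d × 86400 s/d = 81840 m ≈ 81.8 km.

t_c ≈ 1.22 d; D_c ≈ 3.64 mg/L; min DO ≈ 4.52 mg/L; x_c ≈ 81.8 km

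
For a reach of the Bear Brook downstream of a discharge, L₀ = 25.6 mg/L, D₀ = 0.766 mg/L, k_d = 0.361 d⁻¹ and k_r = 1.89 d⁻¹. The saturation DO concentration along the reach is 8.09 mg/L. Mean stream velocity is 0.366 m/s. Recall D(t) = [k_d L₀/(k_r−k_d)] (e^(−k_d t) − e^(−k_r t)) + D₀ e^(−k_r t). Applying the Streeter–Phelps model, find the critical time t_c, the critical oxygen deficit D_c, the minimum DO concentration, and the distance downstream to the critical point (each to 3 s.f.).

t_c = [1/(k_r−k_d)] ln[(k_r/k_d)(1 − D₀(k_r−k_d)/(k_d L₀))]
= [1/(1.89−0.361)] ln[(1.89/0.361)(1 − 0.766×1.529/(0.361×25.6))]
= (1/1.529) ln[5.235 × 0.8733] = 0.6540 × ln(4.572) = 0.6540 × 1.520 = 0.9941 d.
D_c = (k_d/k_r) L₀ e^(−k_d t_c) = (0.361/1.89) × 25.6 × e^(−0.361×0.9941) = 0.1910 × 25.6 × 0.6985 = 3.415 mg/L.
Minimum DO = C_s − D_c = 8.09 − 3.415 = 4.675 mg/L.
x_c = v t_c = 0.366 m/s × 0.9941 d × 86400 s/d = 31440 m ≈ 31.4 km.

t_c ≈ 0.994 d; D_c ≈ 3.42 mg/L; min DO ≈ 4.67 mg/L; x_c ≈ 31.4 km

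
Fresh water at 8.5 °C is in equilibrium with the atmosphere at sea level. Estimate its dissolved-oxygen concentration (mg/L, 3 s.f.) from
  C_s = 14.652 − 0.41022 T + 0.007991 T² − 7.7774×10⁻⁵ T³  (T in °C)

C_s ≈ 11.7 mg/L

C_s = 14.652 − 0.41022×8.5 + 0.007991×8.5² − 7.7774×10⁻⁵×8.5³ = 11.69 mg/L.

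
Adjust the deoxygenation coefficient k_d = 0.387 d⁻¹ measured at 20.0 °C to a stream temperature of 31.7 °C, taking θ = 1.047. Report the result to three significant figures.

k_d ≈ 0.662 d⁻¹

k_d(T₂) = k_d(T₁) · θ^(T₂−T₁) = 0.387 × 1.047^(31.7−20.0)
= 0.387 × 1.047^11.7 = 0.387 × 1.711 = 0.6623 d⁻¹.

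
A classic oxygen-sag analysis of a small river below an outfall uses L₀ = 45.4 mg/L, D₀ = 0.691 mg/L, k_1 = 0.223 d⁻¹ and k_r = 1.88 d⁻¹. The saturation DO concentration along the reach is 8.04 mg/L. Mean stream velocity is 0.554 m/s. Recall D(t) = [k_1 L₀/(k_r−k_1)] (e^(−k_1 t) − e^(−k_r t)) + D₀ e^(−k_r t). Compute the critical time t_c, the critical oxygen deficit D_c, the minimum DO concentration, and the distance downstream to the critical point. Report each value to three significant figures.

t_c ≈ 1.21 d; D_c ≈ 4.11 mg/L; min DO ≈ 3.93 mg/L; x_c ≈ 58.1 km

With k_r/k_1 = 8.430 and 1 − D₀(k_r−k_1)/(k_1 L₀) = 0.8869,
t_c = ln(8.430 × 0.8869) / (1.88 − 0.223) = ln(7.477) / 1.657 = 2.012/1.657 = 1.214 d.
L(t_c) = L₀ e^(−k_1 t_c) = 45.4 × 0.7628 = 34.63 mg/L, and at the critical point k_r D_c = k_1 L, so D_c = (0.223/1.88) × 34.63 = 4.108 mg/L.
Minimum DO = C_s − D_c = 8.04 − 4.108 = 3.932 mg/L.
x_c = v t_c = 0.554 m/s × 1.214 d × 86400 s/d = 58120 m ≈ 58.1 km.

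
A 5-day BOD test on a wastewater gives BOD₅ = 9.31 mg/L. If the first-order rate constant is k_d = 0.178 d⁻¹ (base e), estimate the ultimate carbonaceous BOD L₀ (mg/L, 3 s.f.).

BOD₅ = L₀(1 − e^(−5k_d)) ⇒ L₀ = BOD₅ / (1 − e^(−5×0.178))
= 9.31 / (1 − 0.4107) = 9.31 / 0.5893 = 15.80 mg/L.

L₀ ≈ 15.8 mg/L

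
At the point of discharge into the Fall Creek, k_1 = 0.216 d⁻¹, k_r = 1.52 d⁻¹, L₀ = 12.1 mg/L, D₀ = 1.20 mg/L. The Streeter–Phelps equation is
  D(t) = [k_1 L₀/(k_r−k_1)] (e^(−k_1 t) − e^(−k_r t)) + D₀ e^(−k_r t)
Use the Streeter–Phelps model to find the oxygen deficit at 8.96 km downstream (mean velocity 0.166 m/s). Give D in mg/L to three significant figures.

D ≈ 1.44 mg/L

Travel time t = x/v = 8.96 km / (0.166 m/s) = 8960 m / 0.166 m/s = 53980 s = 0.6247 d.
k_1 L₀/(k_r−k_1) = 0.216×12.1/(1.52−0.216) = 2.614/1.304 = 2.004 mg/L.
e^(−k_1 t) = e^(−0.216×0.6247) = 0.8738; e^(−k_r t) = e^(−1.52×0.6247) = 0.3869.
D = 2.004 × (0.8738 − 0.3869) + 1.20 × 0.3869 = 0.9758 + 0.4643 = 1.440 mg/L.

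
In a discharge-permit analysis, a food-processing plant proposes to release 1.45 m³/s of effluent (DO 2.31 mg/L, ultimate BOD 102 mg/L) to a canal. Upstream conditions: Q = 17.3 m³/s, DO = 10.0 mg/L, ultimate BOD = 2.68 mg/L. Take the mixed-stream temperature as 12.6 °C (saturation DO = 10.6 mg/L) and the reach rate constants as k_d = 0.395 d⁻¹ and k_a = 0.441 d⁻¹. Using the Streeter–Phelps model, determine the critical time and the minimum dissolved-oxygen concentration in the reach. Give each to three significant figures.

Mixed DO = (17.3×10.0 + 1.45×2.31)/(17.3+1.45) = 176.3/18.75 = 9.405 mg/L.
Mixed L₀ = (17.3×2.68 + 1.45×102)/(18.75) = 194.3/18.75 = 10.36 mg/L.
Initial deficit D₀ = C_s − DO₀ = 10.6 − 9.405 = 1.195 mg/L.
t_c = (1/0.04600) ln[(0.441/0.395)(1 − 1.195×0.04600/(0.395×10.36))] = 21.74 × ln(1.101) = 2.101 d.
D_c = (0.395/0.441) × 10.36 × e^(−0.395×2.101) = 0.8957 × 10.36 × 0.4361 = 4.047 mg/L.
Minimum DO = 10.6 − 4.047 = 6.553 mg/L.

t_c ≈ 2.10 d; minimum DO ≈ 6.55 mg/L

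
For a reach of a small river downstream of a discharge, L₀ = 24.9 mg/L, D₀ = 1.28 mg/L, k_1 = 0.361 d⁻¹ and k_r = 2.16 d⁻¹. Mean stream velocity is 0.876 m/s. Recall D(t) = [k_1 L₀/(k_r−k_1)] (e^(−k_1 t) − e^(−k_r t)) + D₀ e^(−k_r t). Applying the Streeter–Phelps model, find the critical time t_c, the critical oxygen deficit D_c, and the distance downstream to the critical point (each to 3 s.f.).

With k_r/k_1 = 5.983 and 1 − D₀(k_r−k_1)/(k_1 L₀) = 0.7438,
t_c = ln(5.983 × 0.7438) / (2.16 − 0.361) = ln(4.451) / 1.799 = 1.493/1.799 = 0.8299 d.
L(t_c) = L₀ e^(−k_1 t_c) = 24.9 × 0.7411 = 18.45 mg/L, and at the critical point k_r D_c = k_1 L, so D_c = (0.361/2.16) × 18.45 = 3.084 mg/L.
x_c = v t_c = 0.876 m/s × 0.8299 d × 86400 s/d = 62810 m ≈ 62.8 km.

t_c ≈ 0.830 d; D_c ≈ 3.08 mg/L; x_c ≈ 62.8 km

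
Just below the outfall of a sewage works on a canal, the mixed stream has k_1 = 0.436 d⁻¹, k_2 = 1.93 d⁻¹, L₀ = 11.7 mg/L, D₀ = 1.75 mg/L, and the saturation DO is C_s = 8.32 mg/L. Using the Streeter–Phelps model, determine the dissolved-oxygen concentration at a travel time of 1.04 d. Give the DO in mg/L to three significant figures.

k_1 L₀/(k_2−k_1) = 0.436×11.7/(1.93−0.436) = 5.101/1.494 = 3.414 mg/L.
e^(−k_1 t) = e^(−0.436×1.040) = 0.6354; e^(−k_2 t) = e^(−1.93×1.040) = 0.1344.
D = 3.414 × (0.6354 − 0.1344) + 1.75 × 0.1344 = 1.711 + 0.2351 = 1.946 mg/L.
DO = C_s − D = 8.32 − 1.946 = 6.374 mg/L.

DO ≈ 6.37 mg/L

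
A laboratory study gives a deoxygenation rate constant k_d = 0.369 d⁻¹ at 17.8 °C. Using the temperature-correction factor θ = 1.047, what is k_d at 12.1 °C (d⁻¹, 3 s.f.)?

k_d(T₂) = k_d(T₁) · θ^(T₂−T₁) = 0.369 × 1.047^(12.1−17.8)
= 0.369 × 1.047^-5.70 = 0.369 × 0.7697 = 0.2840 d⁻¹.

k_d ≈ 0.284 d⁻¹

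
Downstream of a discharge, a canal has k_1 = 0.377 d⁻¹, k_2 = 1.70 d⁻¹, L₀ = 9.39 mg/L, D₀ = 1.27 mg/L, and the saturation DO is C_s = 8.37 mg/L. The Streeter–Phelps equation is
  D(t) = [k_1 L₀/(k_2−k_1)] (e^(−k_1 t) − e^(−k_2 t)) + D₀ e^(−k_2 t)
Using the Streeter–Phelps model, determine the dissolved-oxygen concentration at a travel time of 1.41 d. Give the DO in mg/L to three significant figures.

k_1 L₀/(k_2−k_1) = 0.377×9.39/(1.70−0.377) = 3.540/1.323 = 2.676 mg/L.
e^(−k_1 t) = e^(−0.377×1.410) = 0.5877; e^(−k_2 t) = e^(−1.70×1.410) = 0.09099.
D = 2.676 × (0.5877 − 0.09099) + 1.27 × 0.09099 = 1.329 + 0.1156 = 1.445 mg/L.
DO = C_s − D = 8.37 − 1.445 = 6.925 mg/L.

DO ≈ 6.93 mg/L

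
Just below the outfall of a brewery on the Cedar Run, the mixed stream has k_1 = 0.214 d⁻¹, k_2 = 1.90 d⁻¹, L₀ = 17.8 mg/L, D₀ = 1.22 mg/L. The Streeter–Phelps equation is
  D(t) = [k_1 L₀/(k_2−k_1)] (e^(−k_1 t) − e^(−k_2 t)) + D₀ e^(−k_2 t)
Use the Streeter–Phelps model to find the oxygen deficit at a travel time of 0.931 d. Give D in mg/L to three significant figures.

k_1 L₀/(k_2−k_1) = 0.214×17.8/(1.90−0.214) = 3.809/1.686 = 2.259 mg/L.
e^(−k_1 t) = e^(−0.214×0.9310) = 0.8194; e^(−k_2 t) = e^(−1.90×0.9310) = 0.1705.
D = 2.259 × (0.8194 − 0.1705) + 1.22 × 0.1705 = 1.466 + 0.2080 = 1.674 mg/L.

D ≈ 1.67 mg/L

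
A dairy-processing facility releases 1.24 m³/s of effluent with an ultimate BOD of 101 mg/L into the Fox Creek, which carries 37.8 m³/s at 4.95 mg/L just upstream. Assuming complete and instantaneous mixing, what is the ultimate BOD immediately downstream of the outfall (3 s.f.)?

Flow-weighted mixing: C = (Q_r C_r + Q_w C_w)/(Q_r + Q_w)
= (37.8×4.95 + 1.24×101)/(37.8 + 1.24) = 312.3/39.04 = 8.001 mg/L.

8.00 mg/L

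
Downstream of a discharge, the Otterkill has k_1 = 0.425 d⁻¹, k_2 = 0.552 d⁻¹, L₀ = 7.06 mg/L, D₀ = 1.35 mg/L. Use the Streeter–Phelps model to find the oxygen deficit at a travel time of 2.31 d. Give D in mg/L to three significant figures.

D ≈ 2.63 mg/L

k_1 L₀/(k_2−k_1) = 0.425×7.06/(0.552−0.425) = 3.000/0.1270 = 23.63 mg/L.
e^(−k_1 t) = e^(−0.425×2.310) = 0.3747; e^(−k_2 t) = e^(−0.552×2.310) = 0.2794.
D = 23.63 × (0.3747 − 0.2794) + 1.35 × 0.2794 = 2.251 + 0.3772 = 2.628 mg/L.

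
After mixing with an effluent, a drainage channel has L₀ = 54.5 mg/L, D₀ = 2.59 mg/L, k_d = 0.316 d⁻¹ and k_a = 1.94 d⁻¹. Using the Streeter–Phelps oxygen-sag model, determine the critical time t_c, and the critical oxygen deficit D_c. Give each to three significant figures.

With k_a/k_d = 6.139 and 1 − D₀(k_a−k_d)/(k_d L₀) = 0.7558,
t_c = ln(6.139 × 0.7558) / (1.94 − 0.316) = ln(4.640) / 1.624 = 1.535/1.624 = 0.9450 d.
L(t_c) = L₀ e^(−k_d t_c) = 54.5 × 0.7418 = 40.43 mg/L, and at the critical point k_a D_c = k_d L, so D_c = (0.316/1.94) × 40.43 = 6.586 mg/L.

t_c ≈ 0.945 d; D_c ≈ 6.59 mg/L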